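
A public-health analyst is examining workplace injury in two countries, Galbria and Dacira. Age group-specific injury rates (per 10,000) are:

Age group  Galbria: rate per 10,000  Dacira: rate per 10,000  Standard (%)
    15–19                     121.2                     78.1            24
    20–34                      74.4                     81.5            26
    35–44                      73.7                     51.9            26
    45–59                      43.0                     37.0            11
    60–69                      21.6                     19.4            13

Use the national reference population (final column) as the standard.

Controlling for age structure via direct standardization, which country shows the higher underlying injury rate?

Galbria

Standard weights: 0.24, 0.26, 0.26, 0.11, 0.13.
Galbria: 0.2400×121.2 + 0.2600×74.4 + 0.2600×73.7 + 0.1100×43.0 + 0.1300×21.6 = 75.1320 per 10,000.
Dacira: 0.2400×78.1 + 0.2600×81.5 + 0.2600×51.9 + 0.1100×37.0 + 0.1300×19.4 = 60.0200 per 10,000.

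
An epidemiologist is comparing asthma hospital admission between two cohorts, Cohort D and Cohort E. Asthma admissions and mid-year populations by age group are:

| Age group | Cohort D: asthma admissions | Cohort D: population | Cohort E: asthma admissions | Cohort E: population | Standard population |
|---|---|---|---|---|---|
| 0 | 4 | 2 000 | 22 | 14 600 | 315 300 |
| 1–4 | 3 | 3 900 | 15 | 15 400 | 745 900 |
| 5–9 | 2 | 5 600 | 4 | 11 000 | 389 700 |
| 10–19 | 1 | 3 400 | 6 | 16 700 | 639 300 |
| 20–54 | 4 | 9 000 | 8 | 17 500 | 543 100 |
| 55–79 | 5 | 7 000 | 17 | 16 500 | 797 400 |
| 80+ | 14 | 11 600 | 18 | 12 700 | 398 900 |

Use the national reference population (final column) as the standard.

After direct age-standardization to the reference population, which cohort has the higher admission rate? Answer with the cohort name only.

Age-specific rates per 10 000 for Cohort D: 20.00, 7.69, 3.57, 2.94, 4.44, 7.14, 12.07.
For Cohort E: 15.07, 9.74, 3.64, 3.59, 4.57, 10.30, 14.17.
Standard total = 3 829 600; weights = 0.0823, 0.1948, 0.1018, 0.1669, 0.1418, 0.2082, 0.1042.
Cohort D: 0.0823×20.00 + 0.1948×7.69 + 0.1018×3.57 + 0.1669×2.94 + 0.1418×4.44 + 0.2082×7.14 + 0.1042×12.07 = 7.3740 per 10 000.
Cohort E: 0.0823×15.07 + 0.1948×9.74 + 0.1018×3.64 + 0.1669×3.59 + 0.1418×4.57 + 0.2082×10.30 + 0.1042×14.17 = 8.3775 per 10 000.

Cohort E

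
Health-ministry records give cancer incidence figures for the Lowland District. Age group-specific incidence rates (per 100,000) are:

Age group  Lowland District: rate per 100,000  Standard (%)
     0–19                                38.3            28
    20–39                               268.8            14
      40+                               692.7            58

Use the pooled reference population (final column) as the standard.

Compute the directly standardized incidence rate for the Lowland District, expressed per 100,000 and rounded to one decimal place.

450.1

Standard weights: 0.28, 0.14, 0.58.
Standardized rate: 0.2800×38.3 + 0.1400×268.8 + 0.5800×692.7 = 450.1220 per 100,000.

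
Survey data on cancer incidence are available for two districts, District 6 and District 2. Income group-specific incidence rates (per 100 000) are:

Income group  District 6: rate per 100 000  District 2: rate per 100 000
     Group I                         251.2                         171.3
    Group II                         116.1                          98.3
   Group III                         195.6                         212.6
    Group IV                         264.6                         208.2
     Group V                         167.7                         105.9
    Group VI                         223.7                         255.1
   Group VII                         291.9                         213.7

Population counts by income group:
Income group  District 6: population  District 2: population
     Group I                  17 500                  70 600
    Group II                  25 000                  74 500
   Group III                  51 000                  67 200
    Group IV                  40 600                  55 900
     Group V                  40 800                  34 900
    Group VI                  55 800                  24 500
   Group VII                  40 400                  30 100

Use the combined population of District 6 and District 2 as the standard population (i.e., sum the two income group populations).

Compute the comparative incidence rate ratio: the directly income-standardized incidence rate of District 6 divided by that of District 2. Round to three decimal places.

1.175

Combined standard total = 628 800; weights = 0.1401, 0.1582, 0.1880, 0.1535, 0.1204, 0.1277, 0.1121.
District 6: 0.1401×251.2 + 0.1582×116.1 + 0.1880×195.6 + 0.1535×264.6 + 0.1204×167.7 + 0.1277×223.7 + 0.1121×291.9 = 212.4260 per 100 000.
District 2: 0.1401×171.3 + 0.1582×98.3 + 0.1880×212.6 + 0.1535×208.2 + 0.1204×105.9 + 0.1277×255.1 + 0.1121×213.7 = 180.7570 per 100 000.
Ratio = 212.4260 ÷ 180.7570 = 1.17520.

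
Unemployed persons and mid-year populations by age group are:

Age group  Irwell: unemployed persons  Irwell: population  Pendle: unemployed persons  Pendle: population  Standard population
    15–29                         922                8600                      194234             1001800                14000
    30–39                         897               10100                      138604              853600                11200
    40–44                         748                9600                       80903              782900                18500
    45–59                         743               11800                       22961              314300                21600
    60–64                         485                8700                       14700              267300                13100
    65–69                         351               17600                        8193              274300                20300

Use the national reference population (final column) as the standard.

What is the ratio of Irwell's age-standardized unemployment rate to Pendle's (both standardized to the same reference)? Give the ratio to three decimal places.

0.688

Age-specific rates per 1000 for Irwell: 107.209, 88.812, 77.917, 62.966, 55.747, 19.943.
For Pendle: 193.885, 162.376, 103.338, 73.054, 54.994, 29.869.
Standard total = 98700; weights = 0.1418, 0.1135, 0.1874, 0.2188, 0.1327, 0.2057.
Irwell: 0.1418×107.209 + 0.1135×88.812 + 0.1874×77.917 + 0.2188×62.966 + 0.1327×55.747 + 0.2057×19.943 = 65.1700 per 1000.
Pendle: 0.1418×193.885 + 0.1135×162.376 + 0.1874×103.338 + 0.2188×73.054 + 0.1327×54.994 + 0.2057×29.869 = 94.7263 per 1000.
Ratio = 65.1700 ÷ 94.7263 = 0.68798.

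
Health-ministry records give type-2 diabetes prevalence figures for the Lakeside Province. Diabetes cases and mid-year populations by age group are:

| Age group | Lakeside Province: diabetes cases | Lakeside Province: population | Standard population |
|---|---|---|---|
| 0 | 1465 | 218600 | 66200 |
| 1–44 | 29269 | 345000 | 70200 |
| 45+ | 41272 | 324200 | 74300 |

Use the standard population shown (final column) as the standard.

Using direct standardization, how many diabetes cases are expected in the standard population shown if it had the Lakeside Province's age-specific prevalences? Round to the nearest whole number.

15858

Age-specific rates per 1000 for the Lakeside Province: 6.702, 84.838, 127.304.
Expected diabetes cases = Σ (standard pop × age-specific rate ÷ 1000)
= 66200×6.702/1000 + 70200×84.838/1000 + 74300×127.304/1000
= 443.66 + 5955.61 + 9458.70 = 15857.96.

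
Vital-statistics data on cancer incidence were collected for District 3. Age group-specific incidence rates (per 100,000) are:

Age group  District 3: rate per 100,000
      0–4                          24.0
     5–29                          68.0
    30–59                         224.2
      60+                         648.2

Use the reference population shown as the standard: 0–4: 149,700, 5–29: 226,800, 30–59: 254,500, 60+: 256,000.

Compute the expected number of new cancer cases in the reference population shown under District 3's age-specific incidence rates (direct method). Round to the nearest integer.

Expected new cancer cases = Σ (standard pop × age-specific rate ÷ 100,000)
= 149,700×24.0/100,000 + 226,800×68.0/100,000 + 254,500×224.2/100,000 + 256,000×648.2/100,000
= 35.93 + 154.22 + 570.59 + 1659.39 = 2420.13.

2420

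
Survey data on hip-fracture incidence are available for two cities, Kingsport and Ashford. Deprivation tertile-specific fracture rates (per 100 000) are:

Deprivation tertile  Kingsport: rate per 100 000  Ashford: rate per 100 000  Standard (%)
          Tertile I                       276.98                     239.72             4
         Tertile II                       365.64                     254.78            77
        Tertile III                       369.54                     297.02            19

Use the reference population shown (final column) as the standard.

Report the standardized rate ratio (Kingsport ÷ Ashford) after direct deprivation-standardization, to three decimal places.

1.384

Standard weights: 0.04, 0.77, 0.19.
Kingsport: 0.0400×276.98 + 0.7700×365.64 + 0.1900×369.54 = 362.8346 per 100 000.
Ashford: 0.0400×239.72 + 0.7700×254.78 + 0.1900×297.02 = 262.2032 per 100 000.
Ratio = 362.8346 ÷ 262.2032 = 1.38379.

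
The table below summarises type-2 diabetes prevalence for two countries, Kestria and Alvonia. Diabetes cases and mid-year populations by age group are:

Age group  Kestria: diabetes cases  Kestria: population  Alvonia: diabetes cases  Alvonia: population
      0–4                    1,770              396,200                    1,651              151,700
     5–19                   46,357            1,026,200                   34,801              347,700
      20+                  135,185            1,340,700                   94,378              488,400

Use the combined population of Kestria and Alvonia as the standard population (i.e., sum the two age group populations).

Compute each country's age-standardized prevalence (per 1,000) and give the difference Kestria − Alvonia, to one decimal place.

-66.1

Age-specific rates per 1,000 for Kestria: 4.467, 45.173, 100.832.
For Alvonia: 10.883, 100.089, 193.239.
Combined standard total = 3,750,900; weights = 0.1461, 0.3663, 0.4876.
Kestria: 0.1461×4.467 + 0.3663×45.173 + 0.4876×100.832 = 66.3688 per 1,000.
Alvonia: 0.1461×10.883 + 0.3663×100.089 + 0.4876×193.239 = 132.4827 per 1,000.
Difference = 66.3688 − 132.4827 = -66.1139.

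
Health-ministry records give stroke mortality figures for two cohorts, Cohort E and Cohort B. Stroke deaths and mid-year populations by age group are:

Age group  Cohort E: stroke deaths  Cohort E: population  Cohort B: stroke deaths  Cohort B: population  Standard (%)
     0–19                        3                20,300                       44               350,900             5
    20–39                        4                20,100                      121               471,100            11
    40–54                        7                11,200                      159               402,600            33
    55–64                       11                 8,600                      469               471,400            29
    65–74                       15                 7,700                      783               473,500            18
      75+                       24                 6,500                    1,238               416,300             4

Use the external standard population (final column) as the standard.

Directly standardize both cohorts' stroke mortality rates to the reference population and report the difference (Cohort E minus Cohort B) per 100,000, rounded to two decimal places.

23.48

Age-specific rates per 100,000 for Cohort E: 14.78, 19.90, 62.50, 127.91, 194.81, 369.23.
For Cohort B: 12.54, 25.68, 39.49, 99.49, 165.36, 297.38.
Standard weights: 0.05, 0.11, 0.33, 0.29, 0.18, 0.04.
Cohort E: 0.0500×14.78 + 0.1100×19.90 + 0.3300×62.50 + 0.2900×127.91 + 0.1800×194.81 + 0.0400×369.23 = 110.4802 per 100,000.
Cohort B: 0.0500×12.54 + 0.1100×25.68 + 0.3300×39.49 + 0.2900×99.49 + 0.1800×165.36 + 0.0400×297.38 = 86.9982 per 100,000.
Difference = 110.4802 − 86.9982 = 23.4819.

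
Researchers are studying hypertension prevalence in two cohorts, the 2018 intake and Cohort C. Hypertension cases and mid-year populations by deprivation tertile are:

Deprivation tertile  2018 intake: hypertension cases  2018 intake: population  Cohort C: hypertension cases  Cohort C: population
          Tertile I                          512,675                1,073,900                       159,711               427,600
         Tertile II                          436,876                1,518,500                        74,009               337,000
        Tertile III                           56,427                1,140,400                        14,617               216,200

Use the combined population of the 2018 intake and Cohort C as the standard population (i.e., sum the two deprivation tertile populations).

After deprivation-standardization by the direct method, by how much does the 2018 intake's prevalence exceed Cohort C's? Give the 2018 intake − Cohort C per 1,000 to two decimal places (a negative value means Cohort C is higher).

Deprivation-specific rates per 1,000 for the 2018 intake: 477.395, 287.702, 49.480.
For Cohort C: 373.506, 219.611, 67.609.
Combined standard total = 4,713,600; weights = 0.3185, 0.3936, 0.2878.
The 2018 intake: 0.3185×477.395 + 0.3936×287.702 + 0.2878×49.480 = 279.5667 per 1,000.
Cohort C: 0.3185×373.506 + 0.3936×219.611 + 0.2878×67.609 = 224.8866 per 1,000.
Difference = 279.5667 − 224.8866 = 54.6801.

54.68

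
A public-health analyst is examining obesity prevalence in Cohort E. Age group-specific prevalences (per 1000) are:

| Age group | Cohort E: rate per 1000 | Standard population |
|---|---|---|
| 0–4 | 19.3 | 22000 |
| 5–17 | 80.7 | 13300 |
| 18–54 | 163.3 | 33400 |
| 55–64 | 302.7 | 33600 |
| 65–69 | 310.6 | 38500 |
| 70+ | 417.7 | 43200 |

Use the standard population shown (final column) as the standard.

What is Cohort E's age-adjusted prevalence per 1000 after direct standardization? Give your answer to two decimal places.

Standard total = 184000; weights = 0.1196, 0.0723, 0.1815, 0.1826, 0.2092, 0.2348.
Standardized rate: 0.1196×19.3 + 0.0723×80.7 + 0.1815×163.3 + 0.1826×302.7 + 0.2092×310.6 + 0.2348×417.7 = 256.1173 per 1000.

256.12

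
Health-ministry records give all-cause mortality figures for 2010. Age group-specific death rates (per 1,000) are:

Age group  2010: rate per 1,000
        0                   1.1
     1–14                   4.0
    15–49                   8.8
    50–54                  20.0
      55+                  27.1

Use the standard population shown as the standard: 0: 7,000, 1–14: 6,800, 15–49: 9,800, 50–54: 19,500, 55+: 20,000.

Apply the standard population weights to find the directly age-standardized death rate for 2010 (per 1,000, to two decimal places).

16.69

Standard total = 63,100; weights = 0.1109, 0.1078, 0.1553, 0.3090, 0.3170.
Standardized rate: 0.1109×1.1 + 0.1078×4.0 + 0.1553×8.8 + 0.3090×20.0 + 0.3170×27.1 = 16.6900 per 1,000.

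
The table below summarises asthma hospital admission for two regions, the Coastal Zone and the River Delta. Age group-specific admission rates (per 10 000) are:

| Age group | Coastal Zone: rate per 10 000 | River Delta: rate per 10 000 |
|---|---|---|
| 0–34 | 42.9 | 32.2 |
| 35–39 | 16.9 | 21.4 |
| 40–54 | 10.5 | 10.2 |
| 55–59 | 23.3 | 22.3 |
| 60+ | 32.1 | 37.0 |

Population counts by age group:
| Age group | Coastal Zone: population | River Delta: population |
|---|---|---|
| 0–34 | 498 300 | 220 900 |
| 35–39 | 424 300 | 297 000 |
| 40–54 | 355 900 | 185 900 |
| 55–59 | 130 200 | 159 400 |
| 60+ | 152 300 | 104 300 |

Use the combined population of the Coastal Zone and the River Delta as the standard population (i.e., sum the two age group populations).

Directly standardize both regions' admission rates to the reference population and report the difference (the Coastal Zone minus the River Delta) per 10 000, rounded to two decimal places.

1.44

Combined standard total = 2 528 500; weights = 0.2844, 0.2853, 0.2143, 0.1145, 0.1015.
The Coastal Zone: 0.2844×42.9 + 0.2853×16.9 + 0.2143×10.5 + 0.1145×23.3 + 0.1015×32.1 = 25.1996 per 10 000.
The River Delta: 0.2844×32.2 + 0.2853×21.4 + 0.2143×10.2 + 0.1145×22.3 + 0.1015×37.0 = 23.7582 per 10 000.
Difference = 25.1996 − 23.7582 = 1.4413.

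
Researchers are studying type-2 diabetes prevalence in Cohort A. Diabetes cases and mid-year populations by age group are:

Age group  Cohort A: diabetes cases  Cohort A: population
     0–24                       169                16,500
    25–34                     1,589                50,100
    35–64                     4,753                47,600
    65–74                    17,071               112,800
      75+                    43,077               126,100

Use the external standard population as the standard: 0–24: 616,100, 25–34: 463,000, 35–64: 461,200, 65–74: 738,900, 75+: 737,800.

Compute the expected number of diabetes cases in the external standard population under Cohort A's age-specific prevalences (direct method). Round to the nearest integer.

Age-specific rates per 1,000 for Cohort A: 10.242, 31.717, 99.853, 151.339, 341.610.
Expected diabetes cases = Σ (standard pop × age-specific rate ÷ 1,000)
= 616,100×10.242/1,000 + 463,000×31.717/1,000 + 461,200×99.853/1,000 + 738,900×151.339/1,000 + 737,800×341.610/1,000
= 6310.36 + 14684.77 + 46052.18 + 111824.13 + 252039.74 = 430911.17.

430911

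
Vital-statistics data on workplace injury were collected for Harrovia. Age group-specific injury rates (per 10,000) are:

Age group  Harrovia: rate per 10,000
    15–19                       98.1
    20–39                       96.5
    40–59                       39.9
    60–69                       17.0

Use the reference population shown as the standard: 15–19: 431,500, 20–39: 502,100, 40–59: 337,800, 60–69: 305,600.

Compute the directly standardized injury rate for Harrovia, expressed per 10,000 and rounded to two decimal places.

69.41

Standard total = 1,577,000; weights = 0.2736, 0.3184, 0.2142, 0.1938.
Standardized rate: 0.2736×98.1 + 0.3184×96.5 + 0.2142×39.9 + 0.1938×17.0 = 69.4079 per 10,000.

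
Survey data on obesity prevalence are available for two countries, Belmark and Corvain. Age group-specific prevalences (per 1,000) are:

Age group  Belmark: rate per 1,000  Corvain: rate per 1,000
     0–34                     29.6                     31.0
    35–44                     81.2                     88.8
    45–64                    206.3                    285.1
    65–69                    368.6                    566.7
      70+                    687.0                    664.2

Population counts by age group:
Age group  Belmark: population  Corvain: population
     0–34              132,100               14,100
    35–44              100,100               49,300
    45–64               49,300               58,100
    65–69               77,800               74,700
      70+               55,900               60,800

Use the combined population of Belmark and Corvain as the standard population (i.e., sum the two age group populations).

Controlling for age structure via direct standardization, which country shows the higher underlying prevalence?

Combined standard total = 672,200; weights = 0.2175, 0.2223, 0.1598, 0.2269, 0.1736.
Belmark: 0.2175×29.6 + 0.2223×81.2 + 0.1598×206.3 + 0.2269×368.6 + 0.1736×687.0 = 260.3389 per 1,000.
Corvain: 0.2175×31.0 + 0.2223×88.8 + 0.1598×285.1 + 0.2269×566.7 + 0.1736×664.2 = 315.9068 per 1,000.

Corvain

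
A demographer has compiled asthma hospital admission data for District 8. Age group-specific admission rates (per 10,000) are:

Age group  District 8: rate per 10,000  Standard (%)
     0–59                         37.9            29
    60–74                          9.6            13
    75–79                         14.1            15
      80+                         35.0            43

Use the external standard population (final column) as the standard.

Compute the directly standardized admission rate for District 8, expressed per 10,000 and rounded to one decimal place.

Standard weights: 0.29, 0.13, 0.15, 0.43.
Standardized rate: 0.2900×37.9 + 0.1300×9.6 + 0.1500×14.1 + 0.4300×35.0 = 29.4040 per 10,000.

29.4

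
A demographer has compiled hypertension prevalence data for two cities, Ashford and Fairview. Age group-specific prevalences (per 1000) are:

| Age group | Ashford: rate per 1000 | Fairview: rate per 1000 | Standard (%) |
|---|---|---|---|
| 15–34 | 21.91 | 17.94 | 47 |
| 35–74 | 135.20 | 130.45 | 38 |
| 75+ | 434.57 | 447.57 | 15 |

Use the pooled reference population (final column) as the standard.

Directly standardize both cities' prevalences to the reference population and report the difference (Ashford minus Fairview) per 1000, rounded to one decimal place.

1.7

Standard weights: 0.47, 0.38, 0.15.
Ashford: 0.4700×21.91 + 0.3800×135.20 + 0.1500×434.57 = 126.8592 per 1000.
Fairview: 0.4700×17.94 + 0.3800×130.45 + 0.1500×447.57 = 125.1383 per 1000.
Difference = 126.8592 − 125.1383 = 1.7209.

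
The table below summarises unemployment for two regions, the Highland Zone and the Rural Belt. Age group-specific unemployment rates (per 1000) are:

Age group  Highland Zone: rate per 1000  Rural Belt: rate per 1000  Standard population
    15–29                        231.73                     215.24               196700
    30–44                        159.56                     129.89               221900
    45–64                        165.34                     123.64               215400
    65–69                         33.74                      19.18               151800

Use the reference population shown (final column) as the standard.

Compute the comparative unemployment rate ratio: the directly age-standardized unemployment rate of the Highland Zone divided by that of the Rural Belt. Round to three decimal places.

Standard total = 785800; weights = 0.2503, 0.2824, 0.2741, 0.1932.
The Highland Zone: 0.2503×231.73 + 0.2824×159.56 + 0.2741×165.34 + 0.1932×33.74 = 154.9041 per 1000.
The Rural Belt: 0.2503×215.24 + 0.2824×129.89 + 0.2741×123.64 + 0.1932×19.18 = 128.1546 per 1000.
Ratio = 154.9041 ÷ 128.1546 = 1.20873.

1.209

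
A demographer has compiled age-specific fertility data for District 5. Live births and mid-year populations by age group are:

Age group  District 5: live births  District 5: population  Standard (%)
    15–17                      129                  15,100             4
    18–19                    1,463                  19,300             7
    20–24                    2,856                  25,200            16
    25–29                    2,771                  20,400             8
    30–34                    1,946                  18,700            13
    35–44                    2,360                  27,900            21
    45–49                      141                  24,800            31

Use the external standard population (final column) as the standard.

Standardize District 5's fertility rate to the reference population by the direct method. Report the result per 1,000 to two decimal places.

Age-specific rates per 1,000 for District 5: 8.543, 75.803, 113.333, 135.833, 104.064, 84.588, 5.685.
Standard weights: 0.04, 0.07, 0.16, 0.08, 0.13, 0.21, 0.31.
Standardized rate: 0.0400×8.543 + 0.0700×75.803 + 0.1600×113.333 + 0.0800×135.833 + 0.1300×104.064 + 0.2100×84.588 + 0.3100×5.685 = 67.7022 per 1,000.

67.70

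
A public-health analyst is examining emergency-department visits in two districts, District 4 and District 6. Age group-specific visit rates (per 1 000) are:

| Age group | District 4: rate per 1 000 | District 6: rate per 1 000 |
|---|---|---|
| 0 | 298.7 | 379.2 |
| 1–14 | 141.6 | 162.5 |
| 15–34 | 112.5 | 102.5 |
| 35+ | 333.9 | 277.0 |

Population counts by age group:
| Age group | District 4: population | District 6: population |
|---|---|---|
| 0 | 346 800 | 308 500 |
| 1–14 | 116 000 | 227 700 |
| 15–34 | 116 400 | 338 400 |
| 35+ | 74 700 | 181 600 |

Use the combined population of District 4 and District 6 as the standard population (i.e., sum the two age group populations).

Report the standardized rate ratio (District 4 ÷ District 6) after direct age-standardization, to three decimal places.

Combined standard total = 1 710 100; weights = 0.3832, 0.2010, 0.2659, 0.1499.
District 4: 0.3832×298.7 + 0.2010×141.6 + 0.2659×112.5 + 0.1499×333.9 = 222.8815 per 1 000.
District 6: 0.3832×379.2 + 0.2010×162.5 + 0.2659×102.5 + 0.1499×277.0 = 246.7418 per 1 000.
Ratio = 222.8815 ÷ 246.7418 = 0.90330.

0.903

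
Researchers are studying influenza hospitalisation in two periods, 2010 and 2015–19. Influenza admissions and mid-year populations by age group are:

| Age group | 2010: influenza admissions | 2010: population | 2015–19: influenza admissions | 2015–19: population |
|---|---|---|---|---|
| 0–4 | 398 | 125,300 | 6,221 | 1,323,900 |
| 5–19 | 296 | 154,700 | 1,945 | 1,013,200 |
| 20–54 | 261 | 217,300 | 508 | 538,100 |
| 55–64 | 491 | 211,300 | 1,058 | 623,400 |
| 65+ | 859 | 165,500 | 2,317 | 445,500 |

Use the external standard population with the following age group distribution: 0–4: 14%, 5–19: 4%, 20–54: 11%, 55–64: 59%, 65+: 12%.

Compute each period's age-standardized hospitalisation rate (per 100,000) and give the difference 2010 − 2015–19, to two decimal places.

18.33

Age-specific rates per 100,000 for 2010: 317.64, 191.34, 120.11, 232.37, 519.03.
For 2015–19: 469.90, 191.97, 94.41, 169.71, 520.09.
Standard weights: 0.14, 0.04, 0.11, 0.59, 0.12.
2010: 0.1400×317.64 + 0.0400×191.34 + 0.1100×120.11 + 0.5900×232.37 + 0.1200×519.03 = 264.7178 per 100,000.
2015–19: 0.1400×469.90 + 0.0400×191.97 + 0.1100×94.41 + 0.5900×169.71 + 0.1200×520.09 = 246.3916 per 100,000.
Difference = 264.7178 − 246.3916 = 18.3263.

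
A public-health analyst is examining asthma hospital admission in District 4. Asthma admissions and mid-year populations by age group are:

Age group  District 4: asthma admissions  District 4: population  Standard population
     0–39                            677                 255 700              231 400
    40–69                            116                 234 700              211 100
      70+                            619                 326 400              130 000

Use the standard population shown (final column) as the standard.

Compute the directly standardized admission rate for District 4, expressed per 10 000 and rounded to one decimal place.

Age-specific rates per 10 000 for District 4: 26.48, 4.94, 18.96.
Standard total = 572 500; weights = 0.4042, 0.3687, 0.2271.
Standardized rate: 0.4042×26.48 + 0.3687×4.94 + 0.2271×18.96 = 16.8303 per 10 000.

16.8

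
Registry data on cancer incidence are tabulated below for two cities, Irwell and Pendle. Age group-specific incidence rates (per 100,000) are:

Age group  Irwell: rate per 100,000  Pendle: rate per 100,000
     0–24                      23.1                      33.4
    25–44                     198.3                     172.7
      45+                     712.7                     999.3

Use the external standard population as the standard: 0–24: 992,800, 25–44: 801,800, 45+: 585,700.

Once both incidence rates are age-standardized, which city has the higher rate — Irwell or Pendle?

Pendle

Standard total = 2,380,300; weights = 0.4171, 0.3368, 0.2461.
Irwell: 0.4171×23.1 + 0.3368×198.3 + 0.2461×712.7 = 251.7998 per 100,000.
Pendle: 0.4171×33.4 + 0.3368×172.7 + 0.2461×999.3 = 317.9937 per 100,000.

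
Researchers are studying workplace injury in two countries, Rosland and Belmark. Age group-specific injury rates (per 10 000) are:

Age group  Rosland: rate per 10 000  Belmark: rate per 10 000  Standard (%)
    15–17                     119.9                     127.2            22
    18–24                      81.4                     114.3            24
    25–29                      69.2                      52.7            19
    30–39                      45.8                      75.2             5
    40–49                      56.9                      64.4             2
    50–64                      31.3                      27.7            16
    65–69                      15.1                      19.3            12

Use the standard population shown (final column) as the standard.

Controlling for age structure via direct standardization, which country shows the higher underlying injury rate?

Belmark

Standard weights: 0.22, 0.24, 0.19, 0.05, 0.02, 0.16, 0.12.
Rosland: 0.2200×119.9 + 0.2400×81.4 + 0.1900×69.2 + 0.0500×45.8 + 0.0200×56.9 + 0.1600×31.3 + 0.1200×15.1 = 69.3100 per 10 000.
Belmark: 0.2200×127.2 + 0.2400×114.3 + 0.1900×52.7 + 0.0500×75.2 + 0.0200×64.4 + 0.1600×27.7 + 0.1200×19.3 = 77.2250 per 10 000.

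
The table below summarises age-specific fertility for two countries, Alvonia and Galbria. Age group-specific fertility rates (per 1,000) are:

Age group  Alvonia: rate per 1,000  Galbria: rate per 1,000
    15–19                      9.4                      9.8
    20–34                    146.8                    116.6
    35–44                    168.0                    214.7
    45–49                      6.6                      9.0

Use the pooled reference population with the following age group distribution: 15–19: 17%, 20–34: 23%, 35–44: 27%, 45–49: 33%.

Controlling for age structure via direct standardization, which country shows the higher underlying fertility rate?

Galbria

Standard weights: 0.17, 0.23, 0.27, 0.33.
Alvonia: 0.1700×9.4 + 0.2300×146.8 + 0.2700×168.0 + 0.3300×6.6 = 82.9000 per 1,000.
Galbria: 0.1700×9.8 + 0.2300×116.6 + 0.2700×214.7 + 0.3300×9.0 = 89.4230 per 1,000.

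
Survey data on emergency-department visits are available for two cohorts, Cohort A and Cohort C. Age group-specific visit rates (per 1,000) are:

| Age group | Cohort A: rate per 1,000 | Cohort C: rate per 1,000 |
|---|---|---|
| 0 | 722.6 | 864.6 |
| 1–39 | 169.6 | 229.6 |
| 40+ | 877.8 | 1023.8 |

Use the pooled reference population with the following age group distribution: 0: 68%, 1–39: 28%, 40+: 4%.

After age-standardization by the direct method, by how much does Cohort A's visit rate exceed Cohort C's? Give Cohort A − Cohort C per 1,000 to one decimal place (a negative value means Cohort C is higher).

-119.2

Standard weights: 0.68, 0.28, 0.04.
Cohort A: 0.6800×722.6 + 0.2800×169.6 + 0.0400×877.8 = 573.9680 per 1,000.
Cohort C: 0.6800×864.6 + 0.2800×229.6 + 0.0400×1023.8 = 693.1680 per 1,000.
Difference = 573.9680 − 693.1680 = -119.2000.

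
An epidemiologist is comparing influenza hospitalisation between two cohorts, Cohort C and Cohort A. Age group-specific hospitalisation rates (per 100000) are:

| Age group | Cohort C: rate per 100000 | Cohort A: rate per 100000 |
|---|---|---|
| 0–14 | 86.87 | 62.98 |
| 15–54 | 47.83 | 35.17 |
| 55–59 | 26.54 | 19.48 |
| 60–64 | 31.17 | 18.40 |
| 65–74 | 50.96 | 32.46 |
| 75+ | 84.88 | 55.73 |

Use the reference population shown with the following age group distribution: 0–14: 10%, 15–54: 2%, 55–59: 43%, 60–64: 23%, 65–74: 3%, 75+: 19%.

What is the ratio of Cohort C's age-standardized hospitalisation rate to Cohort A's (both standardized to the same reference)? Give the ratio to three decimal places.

1.472

Standard weights: 0.10, 0.02, 0.43, 0.23, 0.03, 0.19.
Cohort C: 0.1000×86.87 + 0.0200×47.83 + 0.4300×26.54 + 0.2300×31.17 + 0.0300×50.96 + 0.1900×84.88 = 45.8809 per 100000.
Cohort A: 0.1000×62.98 + 0.0200×35.17 + 0.4300×19.48 + 0.2300×18.40 + 0.0300×32.46 + 0.1900×55.73 = 31.1723 per 100000.
Ratio = 45.8809 ÷ 31.1723 = 1.47185.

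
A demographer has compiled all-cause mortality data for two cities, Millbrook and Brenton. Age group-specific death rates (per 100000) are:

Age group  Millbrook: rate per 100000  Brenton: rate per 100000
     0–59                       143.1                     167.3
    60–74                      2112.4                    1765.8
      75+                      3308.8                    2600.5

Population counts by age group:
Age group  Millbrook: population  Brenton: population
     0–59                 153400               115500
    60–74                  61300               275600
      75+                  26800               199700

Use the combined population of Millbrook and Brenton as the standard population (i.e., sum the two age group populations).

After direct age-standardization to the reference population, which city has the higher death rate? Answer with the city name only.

Millbrook

Combined standard total = 832300; weights = 0.3231, 0.4048, 0.2721.
Millbrook: 0.3231×143.1 + 0.4048×2112.4 + 0.2721×3308.8 = 1801.7426 per 100000.
Brenton: 0.3231×167.3 + 0.4048×1765.8 + 0.2721×2600.5 = 1476.5088 per 100000.
The crude rates (994.28 vs 1735.44) would put Brenton higher, but that reflects its age composition; once standardized to a common age structure, Millbrook has the higher underlying rate.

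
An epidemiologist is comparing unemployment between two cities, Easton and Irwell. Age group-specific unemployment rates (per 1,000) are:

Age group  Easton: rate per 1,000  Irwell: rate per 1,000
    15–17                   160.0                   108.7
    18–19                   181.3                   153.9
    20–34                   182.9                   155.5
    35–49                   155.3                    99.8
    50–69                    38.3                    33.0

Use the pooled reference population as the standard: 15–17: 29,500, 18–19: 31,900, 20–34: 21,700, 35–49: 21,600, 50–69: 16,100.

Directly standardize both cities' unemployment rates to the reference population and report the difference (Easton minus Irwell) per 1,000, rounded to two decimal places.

35.32

Standard total = 120,800; weights = 0.2442, 0.2641, 0.1796, 0.1788, 0.1333.
Easton: 0.2442×160.0 + 0.2641×181.3 + 0.1796×182.9 + 0.1788×155.3 + 0.1333×38.3 = 152.6781 per 1,000.
Irwell: 0.2442×108.7 + 0.2641×153.9 + 0.1796×155.5 + 0.1788×99.8 + 0.1333×33.0 = 117.3625 per 1,000.
Difference = 152.6781 − 117.3625 = 35.3156.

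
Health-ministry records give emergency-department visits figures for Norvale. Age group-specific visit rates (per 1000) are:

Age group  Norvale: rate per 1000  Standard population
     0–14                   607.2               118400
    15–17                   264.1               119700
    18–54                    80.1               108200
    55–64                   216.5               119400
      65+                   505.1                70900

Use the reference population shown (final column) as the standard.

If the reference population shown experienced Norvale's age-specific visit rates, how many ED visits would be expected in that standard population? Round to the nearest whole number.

Expected ED visits = Σ (standard pop × age-specific rate ÷ 1000)
= 118400×607.2/1000 + 119700×264.1/1000 + 108200×80.1/1000 + 119400×216.5/1000 + 70900×505.1/1000
= 71892.48 + 31612.77 + 8666.82 + 25850.10 + 35811.59 = 173833.76.

173834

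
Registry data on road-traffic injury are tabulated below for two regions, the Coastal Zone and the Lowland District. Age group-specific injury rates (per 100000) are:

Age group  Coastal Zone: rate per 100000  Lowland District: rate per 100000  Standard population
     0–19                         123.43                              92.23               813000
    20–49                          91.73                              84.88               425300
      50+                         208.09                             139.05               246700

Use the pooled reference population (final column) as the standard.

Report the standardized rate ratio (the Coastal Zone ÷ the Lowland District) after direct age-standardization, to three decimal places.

1.312

Standard total = 1485000; weights = 0.5475, 0.2864, 0.1661.
The Coastal Zone: 0.5475×123.43 + 0.2864×91.73 + 0.1661×208.09 = 128.4156 per 100000.
The Lowland District: 0.5475×92.23 + 0.2864×84.88 + 0.1661×139.05 = 97.9031 per 100000.
Ratio = 128.4156 ÷ 97.9031 = 1.31166.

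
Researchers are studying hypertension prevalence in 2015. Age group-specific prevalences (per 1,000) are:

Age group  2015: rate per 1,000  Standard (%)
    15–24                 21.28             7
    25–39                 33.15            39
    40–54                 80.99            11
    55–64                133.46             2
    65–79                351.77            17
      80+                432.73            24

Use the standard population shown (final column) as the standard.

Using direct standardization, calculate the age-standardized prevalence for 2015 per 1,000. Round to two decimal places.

189.65

Standard weights: 0.07, 0.39, 0.11, 0.02, 0.17, 0.24.
Standardized rate: 0.0700×21.28 + 0.3900×33.15 + 0.1100×80.99 + 0.0200×133.46 + 0.1700×351.77 + 0.2400×432.73 = 189.6523 per 1,000.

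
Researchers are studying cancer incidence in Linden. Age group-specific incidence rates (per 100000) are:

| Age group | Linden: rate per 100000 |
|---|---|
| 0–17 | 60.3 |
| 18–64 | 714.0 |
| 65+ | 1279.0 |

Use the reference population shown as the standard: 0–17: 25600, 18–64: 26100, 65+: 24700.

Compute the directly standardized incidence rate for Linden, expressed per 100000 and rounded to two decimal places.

677.62

Standard total = 76400; weights = 0.3351, 0.3416, 0.3233.
Standardized rate: 0.3351×60.3 + 0.3416×714.0 + 0.3233×1279.0 = 677.6228 per 100000.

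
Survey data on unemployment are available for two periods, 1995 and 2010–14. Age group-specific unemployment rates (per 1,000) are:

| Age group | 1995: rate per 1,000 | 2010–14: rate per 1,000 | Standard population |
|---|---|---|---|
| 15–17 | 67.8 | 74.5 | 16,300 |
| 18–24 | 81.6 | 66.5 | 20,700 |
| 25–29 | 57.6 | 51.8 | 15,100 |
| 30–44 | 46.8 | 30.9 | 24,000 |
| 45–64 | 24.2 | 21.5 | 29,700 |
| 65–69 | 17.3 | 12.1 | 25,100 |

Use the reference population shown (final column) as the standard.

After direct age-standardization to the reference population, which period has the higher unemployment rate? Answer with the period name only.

Standard total = 130,900; weights = 0.1245, 0.1581, 0.1154, 0.1833, 0.2269, 0.1917.
1995: 0.1245×67.8 + 0.1581×81.6 + 0.1154×57.6 + 0.1833×46.8 + 0.2269×24.2 + 0.1917×17.3 = 45.3796 per 1,000.
2010–14: 0.1245×74.5 + 0.1581×66.5 + 0.1154×51.8 + 0.1833×30.9 + 0.2269×21.5 + 0.1917×12.1 = 38.6321 per 1,000.

1995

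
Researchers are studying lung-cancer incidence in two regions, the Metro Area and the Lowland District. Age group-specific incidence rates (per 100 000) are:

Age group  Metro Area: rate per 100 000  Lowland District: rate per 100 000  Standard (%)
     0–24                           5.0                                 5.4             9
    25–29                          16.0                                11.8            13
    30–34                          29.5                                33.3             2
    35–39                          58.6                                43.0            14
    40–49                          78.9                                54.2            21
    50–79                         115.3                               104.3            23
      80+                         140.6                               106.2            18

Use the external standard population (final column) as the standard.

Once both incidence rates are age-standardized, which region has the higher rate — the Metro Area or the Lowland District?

Standard weights: 0.09, 0.13, 0.02, 0.14, 0.21, 0.23, 0.18.
The Metro Area: 0.0900×5.0 + 0.1300×16.0 + 0.0200×29.5 + 0.1400×58.6 + 0.2100×78.9 + 0.2300×115.3 + 0.1800×140.6 = 79.7200 per 100 000.
The Lowland District: 0.0900×5.4 + 0.1300×11.8 + 0.0200×33.3 + 0.1400×43.0 + 0.2100×54.2 + 0.2300×104.3 + 0.1800×106.2 = 63.1930 per 100 000.

Metro Area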